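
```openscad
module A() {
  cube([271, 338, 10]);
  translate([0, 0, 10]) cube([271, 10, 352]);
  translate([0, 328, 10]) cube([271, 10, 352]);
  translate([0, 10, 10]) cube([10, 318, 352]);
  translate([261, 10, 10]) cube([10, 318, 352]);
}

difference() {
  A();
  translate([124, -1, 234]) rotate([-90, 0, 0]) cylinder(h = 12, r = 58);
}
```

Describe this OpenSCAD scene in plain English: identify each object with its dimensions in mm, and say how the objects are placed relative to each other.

A is an open-topped rectangular box: outside dimensions 271×338×362 mm, with a uniform wall and base thickness of 10 mm. The base is a full 271×338 slab on the floor; four walls sit on top of the base. The front and back walls (the −y and +y sides) span the full width; the two side walls fit between them.

The open box has a circular hole of radius 58 mm through its front wall, centred at (x = 124, z = 234).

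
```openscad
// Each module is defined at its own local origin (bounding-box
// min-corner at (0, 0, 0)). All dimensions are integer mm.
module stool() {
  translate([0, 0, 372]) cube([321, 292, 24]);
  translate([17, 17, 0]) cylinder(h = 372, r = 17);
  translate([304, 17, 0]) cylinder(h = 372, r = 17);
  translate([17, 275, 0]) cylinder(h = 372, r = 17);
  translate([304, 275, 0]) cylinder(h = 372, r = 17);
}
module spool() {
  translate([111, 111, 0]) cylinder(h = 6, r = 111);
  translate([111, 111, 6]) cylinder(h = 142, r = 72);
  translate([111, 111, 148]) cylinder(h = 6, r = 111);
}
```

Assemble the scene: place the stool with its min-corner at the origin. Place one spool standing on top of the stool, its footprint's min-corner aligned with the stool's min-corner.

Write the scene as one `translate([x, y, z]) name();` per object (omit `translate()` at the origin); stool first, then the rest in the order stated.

stool();
translate([0, 0, 396]) spool();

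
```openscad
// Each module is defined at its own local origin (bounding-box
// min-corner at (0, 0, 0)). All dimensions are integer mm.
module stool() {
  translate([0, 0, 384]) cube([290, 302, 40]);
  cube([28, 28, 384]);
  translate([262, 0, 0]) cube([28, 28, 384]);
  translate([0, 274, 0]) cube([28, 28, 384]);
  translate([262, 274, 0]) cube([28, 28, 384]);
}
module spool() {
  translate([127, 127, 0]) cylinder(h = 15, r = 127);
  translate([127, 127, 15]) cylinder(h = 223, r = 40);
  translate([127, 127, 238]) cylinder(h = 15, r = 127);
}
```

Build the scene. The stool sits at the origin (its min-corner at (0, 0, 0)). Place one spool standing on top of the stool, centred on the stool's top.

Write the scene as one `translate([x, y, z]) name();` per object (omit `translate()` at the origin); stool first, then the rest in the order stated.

stool();
translate([18, 24, 424]) spool();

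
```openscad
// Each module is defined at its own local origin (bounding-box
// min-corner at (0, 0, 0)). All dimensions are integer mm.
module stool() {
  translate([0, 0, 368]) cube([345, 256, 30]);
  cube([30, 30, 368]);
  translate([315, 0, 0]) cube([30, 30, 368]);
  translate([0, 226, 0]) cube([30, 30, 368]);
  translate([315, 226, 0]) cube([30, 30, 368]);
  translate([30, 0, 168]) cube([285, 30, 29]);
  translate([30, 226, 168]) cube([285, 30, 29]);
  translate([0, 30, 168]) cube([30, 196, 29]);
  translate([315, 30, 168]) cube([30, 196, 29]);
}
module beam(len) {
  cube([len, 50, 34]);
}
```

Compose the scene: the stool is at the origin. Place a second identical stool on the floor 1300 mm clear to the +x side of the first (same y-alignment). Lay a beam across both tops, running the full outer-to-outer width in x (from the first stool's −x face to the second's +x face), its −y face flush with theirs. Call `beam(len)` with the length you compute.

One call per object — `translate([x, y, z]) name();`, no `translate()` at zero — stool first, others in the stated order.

stool();
translate([1645, 0, 0]) stool();
translate([0, 0, 398]) beam(1990);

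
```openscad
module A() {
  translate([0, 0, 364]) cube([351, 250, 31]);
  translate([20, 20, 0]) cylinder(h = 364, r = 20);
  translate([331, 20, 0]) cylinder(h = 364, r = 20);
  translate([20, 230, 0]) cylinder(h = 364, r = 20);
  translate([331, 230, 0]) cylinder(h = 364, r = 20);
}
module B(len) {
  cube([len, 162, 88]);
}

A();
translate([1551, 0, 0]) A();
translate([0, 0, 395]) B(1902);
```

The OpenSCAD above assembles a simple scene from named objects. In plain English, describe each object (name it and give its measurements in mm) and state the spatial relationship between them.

A is a simple wooden stool: a rectangular seat 351 mm (x) by 250 mm (y), 31 mm thick, top face at z = 395 mm, on four round legs, each 40 mm in diameter. The legs rest on z = 0, each leg's axis is inset half a diameter from the nearest pair of seat edges (so the leg's bounding box is flush with the corner).

B is a rectangular beam 1902 mm long (x), 162 mm deep (y), 88 mm thick (z).

The beam spans the tops of two stools placed 1200 mm apart, resting at z = 395 mm.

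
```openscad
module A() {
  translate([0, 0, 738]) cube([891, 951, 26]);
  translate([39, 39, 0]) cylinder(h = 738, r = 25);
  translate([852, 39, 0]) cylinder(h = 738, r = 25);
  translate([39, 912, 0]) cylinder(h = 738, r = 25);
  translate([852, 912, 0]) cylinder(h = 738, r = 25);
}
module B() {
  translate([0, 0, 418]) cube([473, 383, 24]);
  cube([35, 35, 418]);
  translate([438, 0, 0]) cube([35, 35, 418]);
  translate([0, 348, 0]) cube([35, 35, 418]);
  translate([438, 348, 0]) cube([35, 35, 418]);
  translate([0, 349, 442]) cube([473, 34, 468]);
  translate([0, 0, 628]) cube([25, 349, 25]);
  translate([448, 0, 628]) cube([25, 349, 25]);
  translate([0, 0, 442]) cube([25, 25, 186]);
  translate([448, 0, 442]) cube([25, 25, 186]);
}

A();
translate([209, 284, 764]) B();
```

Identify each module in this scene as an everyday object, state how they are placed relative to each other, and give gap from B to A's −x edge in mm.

A is a table. B is a chair. The chair is on top of the table, centred. The gap from the chair to the table's −x edge is 209 mm.

The chair's min-x is at 209; the table's min-x is 0; gap = 209 mm.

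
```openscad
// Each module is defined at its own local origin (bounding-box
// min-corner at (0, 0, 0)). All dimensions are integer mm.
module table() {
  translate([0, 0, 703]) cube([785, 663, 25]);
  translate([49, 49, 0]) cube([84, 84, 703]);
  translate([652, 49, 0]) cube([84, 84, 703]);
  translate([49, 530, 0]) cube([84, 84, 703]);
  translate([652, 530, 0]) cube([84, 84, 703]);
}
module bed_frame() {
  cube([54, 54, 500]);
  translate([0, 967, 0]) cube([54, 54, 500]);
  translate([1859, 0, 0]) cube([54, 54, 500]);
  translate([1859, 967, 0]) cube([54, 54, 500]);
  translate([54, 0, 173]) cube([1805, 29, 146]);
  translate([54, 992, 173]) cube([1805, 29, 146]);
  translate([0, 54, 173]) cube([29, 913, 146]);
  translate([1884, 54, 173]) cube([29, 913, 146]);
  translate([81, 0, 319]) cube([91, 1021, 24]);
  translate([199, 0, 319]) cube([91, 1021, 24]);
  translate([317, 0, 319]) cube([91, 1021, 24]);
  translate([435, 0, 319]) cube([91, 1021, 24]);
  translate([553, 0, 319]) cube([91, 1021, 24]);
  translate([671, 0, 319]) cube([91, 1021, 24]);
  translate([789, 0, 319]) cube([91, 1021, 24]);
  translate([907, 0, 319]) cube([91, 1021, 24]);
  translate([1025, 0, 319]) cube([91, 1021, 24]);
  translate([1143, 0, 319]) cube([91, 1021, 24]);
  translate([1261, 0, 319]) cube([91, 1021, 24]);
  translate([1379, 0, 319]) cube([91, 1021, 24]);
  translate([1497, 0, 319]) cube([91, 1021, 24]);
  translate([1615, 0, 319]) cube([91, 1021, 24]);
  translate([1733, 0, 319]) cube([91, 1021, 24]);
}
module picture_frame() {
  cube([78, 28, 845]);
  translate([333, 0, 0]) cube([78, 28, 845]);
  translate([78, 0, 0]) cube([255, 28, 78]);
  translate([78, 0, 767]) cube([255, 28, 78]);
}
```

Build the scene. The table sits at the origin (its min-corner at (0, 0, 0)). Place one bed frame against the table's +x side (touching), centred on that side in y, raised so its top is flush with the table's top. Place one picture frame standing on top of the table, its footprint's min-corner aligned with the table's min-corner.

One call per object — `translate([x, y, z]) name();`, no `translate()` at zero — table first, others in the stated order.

table();
translate([785, -179, 228]) bed_frame();
translate([0, 0, 728]) picture_frame();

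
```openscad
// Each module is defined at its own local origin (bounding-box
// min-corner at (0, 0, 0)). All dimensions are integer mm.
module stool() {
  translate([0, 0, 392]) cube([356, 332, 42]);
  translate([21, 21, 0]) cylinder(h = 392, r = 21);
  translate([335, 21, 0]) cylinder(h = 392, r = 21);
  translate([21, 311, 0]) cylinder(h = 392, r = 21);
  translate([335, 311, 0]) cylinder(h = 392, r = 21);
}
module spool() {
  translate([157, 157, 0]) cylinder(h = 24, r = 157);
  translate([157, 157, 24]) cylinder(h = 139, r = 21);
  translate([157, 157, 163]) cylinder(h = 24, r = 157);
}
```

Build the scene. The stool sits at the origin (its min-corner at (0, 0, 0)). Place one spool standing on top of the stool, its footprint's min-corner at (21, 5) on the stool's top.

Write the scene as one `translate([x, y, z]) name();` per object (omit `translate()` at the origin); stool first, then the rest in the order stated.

stool();
translate([21, 5, 434]) spool();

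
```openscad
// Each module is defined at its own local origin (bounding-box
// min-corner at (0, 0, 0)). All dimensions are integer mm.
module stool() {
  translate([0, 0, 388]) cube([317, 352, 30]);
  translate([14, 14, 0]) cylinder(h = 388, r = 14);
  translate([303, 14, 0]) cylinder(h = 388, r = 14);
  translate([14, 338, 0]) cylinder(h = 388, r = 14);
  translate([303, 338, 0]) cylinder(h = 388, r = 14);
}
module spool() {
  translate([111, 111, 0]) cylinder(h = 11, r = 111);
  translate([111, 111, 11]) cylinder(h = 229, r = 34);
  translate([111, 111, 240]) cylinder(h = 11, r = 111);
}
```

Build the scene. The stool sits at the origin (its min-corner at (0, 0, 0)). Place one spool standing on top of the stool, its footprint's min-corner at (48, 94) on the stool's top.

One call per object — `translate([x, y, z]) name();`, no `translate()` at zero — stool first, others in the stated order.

stool();
translate([48, 94, 418]) spool();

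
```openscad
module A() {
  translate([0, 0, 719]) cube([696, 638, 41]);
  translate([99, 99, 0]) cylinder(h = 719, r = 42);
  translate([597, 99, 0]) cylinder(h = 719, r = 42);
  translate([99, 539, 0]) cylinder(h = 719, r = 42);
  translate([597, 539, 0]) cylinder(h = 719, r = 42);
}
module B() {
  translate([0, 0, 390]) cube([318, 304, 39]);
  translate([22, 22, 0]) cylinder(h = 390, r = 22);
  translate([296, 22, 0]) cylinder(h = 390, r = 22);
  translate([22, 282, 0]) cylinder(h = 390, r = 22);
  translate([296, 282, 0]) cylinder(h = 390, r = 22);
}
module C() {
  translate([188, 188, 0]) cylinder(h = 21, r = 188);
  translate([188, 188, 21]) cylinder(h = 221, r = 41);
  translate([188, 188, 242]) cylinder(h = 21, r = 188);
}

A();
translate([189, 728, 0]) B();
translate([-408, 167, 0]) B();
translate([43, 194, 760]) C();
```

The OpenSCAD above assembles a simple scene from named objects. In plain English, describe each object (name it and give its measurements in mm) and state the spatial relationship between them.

A is a rectangular dining table. The top is 696×638×41 mm with its upper surface at z = 760 mm. It stands on four round legs of 84 mm diameter, each leg's bounding box inset 57 mm from the nearest pair of top edges, running from the floor to the underside of the top.

B is a four-legged stool. The seat is 318×304 mm, 39 mm thick, top at z = 429 mm. It stands on four round legs, each 44 mm in diameter, from z = 0 to the seat underside, each leg's axis is inset half a diameter from the nearest pair of seat edges (so the leg's bounding box is flush with the corner).

C is a spool: two coaxial disc flanges of radius 188 mm and thickness 21 mm, joined by a core cylinder of radius 41 mm and height 221 mm. The lower flange rests on z = 0 and the three cylinders share a vertical axis.

Two stools sit around the table at the +y, −x sides. The spool is on top of the table.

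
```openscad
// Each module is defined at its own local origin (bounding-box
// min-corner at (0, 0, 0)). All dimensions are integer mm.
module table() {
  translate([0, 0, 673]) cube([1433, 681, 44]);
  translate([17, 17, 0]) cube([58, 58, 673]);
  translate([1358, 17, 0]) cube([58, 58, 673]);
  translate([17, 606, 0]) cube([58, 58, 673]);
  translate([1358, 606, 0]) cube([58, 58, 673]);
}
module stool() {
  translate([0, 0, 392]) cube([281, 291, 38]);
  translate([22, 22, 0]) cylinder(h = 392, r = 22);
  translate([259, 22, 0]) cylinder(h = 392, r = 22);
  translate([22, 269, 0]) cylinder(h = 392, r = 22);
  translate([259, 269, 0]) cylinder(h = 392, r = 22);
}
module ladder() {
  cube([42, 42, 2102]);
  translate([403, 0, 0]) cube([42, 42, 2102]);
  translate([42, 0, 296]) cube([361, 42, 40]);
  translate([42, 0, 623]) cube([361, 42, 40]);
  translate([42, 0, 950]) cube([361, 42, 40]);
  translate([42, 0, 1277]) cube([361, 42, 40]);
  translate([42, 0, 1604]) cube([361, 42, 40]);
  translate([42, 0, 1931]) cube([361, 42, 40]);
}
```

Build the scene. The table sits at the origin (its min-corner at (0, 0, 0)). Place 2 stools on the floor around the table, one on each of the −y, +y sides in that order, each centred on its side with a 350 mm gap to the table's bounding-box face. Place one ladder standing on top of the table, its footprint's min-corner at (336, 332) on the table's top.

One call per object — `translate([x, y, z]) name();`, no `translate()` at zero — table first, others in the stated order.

table();
translate([576, -641, 0]) stool();
translate([576, 1031, 0]) stool();
translate([336, 332, 717]) ladder();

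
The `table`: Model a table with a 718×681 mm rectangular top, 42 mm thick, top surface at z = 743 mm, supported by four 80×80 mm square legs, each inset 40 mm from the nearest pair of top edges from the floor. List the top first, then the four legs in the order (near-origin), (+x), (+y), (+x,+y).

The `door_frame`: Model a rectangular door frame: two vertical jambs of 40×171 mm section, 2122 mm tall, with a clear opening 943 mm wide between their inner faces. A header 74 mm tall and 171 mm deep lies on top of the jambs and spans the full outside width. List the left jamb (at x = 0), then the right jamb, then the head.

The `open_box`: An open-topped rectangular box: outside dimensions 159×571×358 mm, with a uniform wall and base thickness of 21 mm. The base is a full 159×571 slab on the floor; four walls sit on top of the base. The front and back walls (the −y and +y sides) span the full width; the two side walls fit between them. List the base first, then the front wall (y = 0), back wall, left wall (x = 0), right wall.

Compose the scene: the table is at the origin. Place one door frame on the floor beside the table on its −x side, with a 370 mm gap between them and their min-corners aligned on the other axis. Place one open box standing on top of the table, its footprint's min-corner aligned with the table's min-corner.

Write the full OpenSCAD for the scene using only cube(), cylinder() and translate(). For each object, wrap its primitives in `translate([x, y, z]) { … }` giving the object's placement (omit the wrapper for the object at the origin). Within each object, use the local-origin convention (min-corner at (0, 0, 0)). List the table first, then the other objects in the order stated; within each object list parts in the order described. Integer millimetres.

translate([0, 0, 701]) cube([718, 681, 42]);
translate([40, 40, 0]) cube([80, 80, 701]);
translate([598, 40, 0]) cube([80, 80, 701]);
translate([40, 561, 0]) cube([80, 80, 701]);
translate([598, 561, 0]) cube([80, 80, 701]);
translate([-1393, 0, 0]) {
  cube([40, 171, 2122]);
  translate([983, 0, 0]) cube([40, 171, 2122]);
  translate([0, 0, 2122]) cube([1023, 171, 74]);
}
translate([0, 0, 743]) {
  cube([159, 571, 21]);
  translate([0, 0, 21]) cube([159, 21, 337]);
  translate([0, 550, 21]) cube([159, 21, 337]);
  translate([0, 21, 21]) cube([21, 529, 337]);
  translate([138, 21, 21]) cube([21, 529, 337]);
}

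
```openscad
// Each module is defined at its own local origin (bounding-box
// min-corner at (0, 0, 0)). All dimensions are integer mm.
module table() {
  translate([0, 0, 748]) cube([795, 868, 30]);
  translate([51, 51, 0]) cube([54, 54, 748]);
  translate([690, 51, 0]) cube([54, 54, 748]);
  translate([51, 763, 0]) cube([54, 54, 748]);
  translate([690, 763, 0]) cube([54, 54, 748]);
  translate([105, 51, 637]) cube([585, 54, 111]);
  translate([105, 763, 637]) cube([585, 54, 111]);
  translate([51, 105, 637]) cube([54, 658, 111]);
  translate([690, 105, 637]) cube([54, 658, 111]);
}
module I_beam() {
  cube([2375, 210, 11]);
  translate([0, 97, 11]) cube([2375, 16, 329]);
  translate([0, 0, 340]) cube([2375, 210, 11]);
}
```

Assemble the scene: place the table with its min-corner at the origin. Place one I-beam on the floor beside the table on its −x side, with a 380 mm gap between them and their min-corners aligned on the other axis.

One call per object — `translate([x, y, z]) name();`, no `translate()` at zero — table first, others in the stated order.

table();
translate([-2755, 0, 0]) I_beam();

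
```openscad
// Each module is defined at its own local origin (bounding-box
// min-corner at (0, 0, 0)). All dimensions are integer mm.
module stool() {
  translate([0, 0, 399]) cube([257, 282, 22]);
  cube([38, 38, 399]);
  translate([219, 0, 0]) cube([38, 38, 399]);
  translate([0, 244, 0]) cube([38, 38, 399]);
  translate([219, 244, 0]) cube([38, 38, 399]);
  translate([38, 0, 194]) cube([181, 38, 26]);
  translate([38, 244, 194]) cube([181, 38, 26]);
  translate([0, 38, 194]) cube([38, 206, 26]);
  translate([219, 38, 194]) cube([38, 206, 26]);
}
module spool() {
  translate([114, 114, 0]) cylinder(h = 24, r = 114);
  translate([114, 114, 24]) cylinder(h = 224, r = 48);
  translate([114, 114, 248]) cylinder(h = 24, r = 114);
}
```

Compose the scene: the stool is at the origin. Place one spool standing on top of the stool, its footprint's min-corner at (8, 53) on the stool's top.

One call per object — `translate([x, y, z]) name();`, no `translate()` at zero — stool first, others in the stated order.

stool();
translate([8, 53, 421]) spool();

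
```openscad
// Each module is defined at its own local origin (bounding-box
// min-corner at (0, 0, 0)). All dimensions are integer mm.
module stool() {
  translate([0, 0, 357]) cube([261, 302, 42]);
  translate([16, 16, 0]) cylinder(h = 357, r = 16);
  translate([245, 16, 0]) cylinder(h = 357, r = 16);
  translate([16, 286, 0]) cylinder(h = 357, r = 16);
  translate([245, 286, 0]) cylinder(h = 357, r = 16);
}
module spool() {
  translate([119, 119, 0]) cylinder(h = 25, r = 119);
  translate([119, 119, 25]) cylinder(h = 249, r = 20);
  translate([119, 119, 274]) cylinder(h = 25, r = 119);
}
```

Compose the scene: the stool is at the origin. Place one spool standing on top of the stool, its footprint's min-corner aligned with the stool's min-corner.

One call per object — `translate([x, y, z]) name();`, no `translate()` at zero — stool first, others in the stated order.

stool();
translate([0, 0, 399]) spool();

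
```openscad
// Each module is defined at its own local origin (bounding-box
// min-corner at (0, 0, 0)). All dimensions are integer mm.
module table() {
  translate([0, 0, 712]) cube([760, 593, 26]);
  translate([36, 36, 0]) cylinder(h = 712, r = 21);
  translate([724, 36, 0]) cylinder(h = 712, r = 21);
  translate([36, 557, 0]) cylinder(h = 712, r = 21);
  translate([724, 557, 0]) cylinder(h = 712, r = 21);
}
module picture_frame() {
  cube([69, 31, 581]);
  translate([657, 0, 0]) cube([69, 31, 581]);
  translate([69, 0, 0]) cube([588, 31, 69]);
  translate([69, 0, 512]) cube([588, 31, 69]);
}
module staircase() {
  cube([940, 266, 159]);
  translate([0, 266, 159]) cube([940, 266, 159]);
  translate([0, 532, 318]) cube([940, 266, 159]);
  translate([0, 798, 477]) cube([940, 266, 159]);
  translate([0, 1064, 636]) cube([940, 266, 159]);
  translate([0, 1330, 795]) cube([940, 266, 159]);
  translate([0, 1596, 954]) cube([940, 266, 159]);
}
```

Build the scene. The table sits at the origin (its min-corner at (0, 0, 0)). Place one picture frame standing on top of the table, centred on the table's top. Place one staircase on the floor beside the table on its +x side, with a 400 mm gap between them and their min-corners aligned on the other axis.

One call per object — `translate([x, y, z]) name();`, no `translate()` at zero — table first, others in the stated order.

table();
translate([17, 281, 738]) picture_frame();
translate([1160, 0, 0]) staircase();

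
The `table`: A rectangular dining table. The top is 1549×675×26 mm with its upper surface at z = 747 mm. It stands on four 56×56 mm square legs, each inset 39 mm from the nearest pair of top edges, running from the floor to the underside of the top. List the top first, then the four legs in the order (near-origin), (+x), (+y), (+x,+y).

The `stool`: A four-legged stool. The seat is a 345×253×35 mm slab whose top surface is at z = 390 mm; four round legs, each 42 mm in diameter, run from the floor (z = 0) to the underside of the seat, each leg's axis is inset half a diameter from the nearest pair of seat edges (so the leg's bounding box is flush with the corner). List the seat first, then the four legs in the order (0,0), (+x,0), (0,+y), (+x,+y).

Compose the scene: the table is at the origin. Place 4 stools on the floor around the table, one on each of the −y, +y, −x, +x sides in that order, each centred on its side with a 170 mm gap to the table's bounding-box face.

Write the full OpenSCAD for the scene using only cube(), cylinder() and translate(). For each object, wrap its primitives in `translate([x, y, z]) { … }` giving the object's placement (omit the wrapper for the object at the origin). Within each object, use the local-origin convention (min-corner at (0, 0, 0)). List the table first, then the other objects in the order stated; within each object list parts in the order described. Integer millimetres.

translate([0, 0, 721]) cube([1549, 675, 26]);
translate([39, 39, 0]) cube([56, 56, 721]);
translate([1454, 39, 0]) cube([56, 56, 721]);
translate([39, 580, 0]) cube([56, 56, 721]);
translate([1454, 580, 0]) cube([56, 56, 721]);
translate([602, -423, 0]) {
  translate([0, 0, 355]) cube([345, 253, 35]);
  translate([21, 21, 0]) cylinder(h = 355, r = 21);
  translate([324, 21, 0]) cylinder(h = 355, r = 21);
  translate([21, 232, 0]) cylinder(h = 355, r = 21);
  translate([324, 232, 0]) cylinder(h = 355, r = 21);
}
translate([602, 845, 0]) {
  translate([0, 0, 355]) cube([345, 253, 35]);
  translate([21, 21, 0]) cylinder(h = 355, r = 21);
  translate([324, 21, 0]) cylinder(h = 355, r = 21);
  translate([21, 232, 0]) cylinder(h = 355, r = 21);
  translate([324, 232, 0]) cylinder(h = 355, r = 21);
}
translate([-515, 211, 0]) {
  translate([0, 0, 355]) cube([345, 253, 35]);
  translate([21, 21, 0]) cylinder(h = 355, r = 21);
  translate([324, 21, 0]) cylinder(h = 355, r = 21);
  translate([21, 232, 0]) cylinder(h = 355, r = 21);
  translate([324, 232, 0]) cylinder(h = 355, r = 21);
}
translate([1719, 211, 0]) {
  translate([0, 0, 355]) cube([345, 253, 35]);
  translate([21, 21, 0]) cylinder(h = 355, r = 21);
  translate([324, 21, 0]) cylinder(h = 355, r = 21);
  translate([21, 232, 0]) cylinder(h = 355, r = 21);
  translate([324, 232, 0]) cylinder(h = 355, r = 21);
}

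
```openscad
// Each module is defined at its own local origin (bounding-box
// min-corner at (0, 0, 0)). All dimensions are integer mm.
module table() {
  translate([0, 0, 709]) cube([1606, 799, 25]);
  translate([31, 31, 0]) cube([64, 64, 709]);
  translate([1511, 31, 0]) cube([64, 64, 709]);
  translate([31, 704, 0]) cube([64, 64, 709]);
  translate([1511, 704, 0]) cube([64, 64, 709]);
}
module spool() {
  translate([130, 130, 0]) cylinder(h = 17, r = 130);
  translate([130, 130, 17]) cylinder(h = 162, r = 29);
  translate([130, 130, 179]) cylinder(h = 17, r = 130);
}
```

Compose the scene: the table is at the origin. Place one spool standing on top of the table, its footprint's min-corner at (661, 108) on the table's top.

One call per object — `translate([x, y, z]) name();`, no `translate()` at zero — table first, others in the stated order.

table();
translate([661, 108, 734]) spool();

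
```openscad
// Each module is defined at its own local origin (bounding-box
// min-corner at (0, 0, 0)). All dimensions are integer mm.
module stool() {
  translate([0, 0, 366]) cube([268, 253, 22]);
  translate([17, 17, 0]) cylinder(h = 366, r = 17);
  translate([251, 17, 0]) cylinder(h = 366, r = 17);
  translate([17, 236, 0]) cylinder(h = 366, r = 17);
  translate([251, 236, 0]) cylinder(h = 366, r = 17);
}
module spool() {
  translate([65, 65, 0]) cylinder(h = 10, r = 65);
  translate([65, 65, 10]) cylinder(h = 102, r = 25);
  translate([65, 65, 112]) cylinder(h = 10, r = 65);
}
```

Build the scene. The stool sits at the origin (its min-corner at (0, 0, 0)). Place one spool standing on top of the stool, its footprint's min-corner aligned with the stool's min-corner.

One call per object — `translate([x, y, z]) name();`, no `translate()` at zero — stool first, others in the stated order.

stool();
translate([0, 0, 388]) spool();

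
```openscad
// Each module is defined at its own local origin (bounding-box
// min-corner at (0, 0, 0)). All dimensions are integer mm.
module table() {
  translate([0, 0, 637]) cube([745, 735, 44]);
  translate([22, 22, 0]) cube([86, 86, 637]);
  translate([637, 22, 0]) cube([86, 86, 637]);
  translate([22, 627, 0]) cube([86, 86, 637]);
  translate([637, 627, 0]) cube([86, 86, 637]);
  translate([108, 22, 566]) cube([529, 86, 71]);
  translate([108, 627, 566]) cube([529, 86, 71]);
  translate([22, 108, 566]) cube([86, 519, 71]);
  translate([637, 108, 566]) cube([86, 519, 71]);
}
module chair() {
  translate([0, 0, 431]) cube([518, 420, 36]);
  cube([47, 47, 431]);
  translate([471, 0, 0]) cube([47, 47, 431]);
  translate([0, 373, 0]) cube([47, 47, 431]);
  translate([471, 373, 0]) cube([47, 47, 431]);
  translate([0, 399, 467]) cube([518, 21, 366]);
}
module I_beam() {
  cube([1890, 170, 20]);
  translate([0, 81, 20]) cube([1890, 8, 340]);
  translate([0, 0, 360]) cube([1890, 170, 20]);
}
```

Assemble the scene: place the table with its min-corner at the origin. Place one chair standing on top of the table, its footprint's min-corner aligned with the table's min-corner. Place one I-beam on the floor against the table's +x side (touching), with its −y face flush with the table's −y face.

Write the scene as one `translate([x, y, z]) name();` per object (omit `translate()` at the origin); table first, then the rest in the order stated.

table();
translate([0, 0, 681]) chair();
translate([745, 0, 0]) I_beam();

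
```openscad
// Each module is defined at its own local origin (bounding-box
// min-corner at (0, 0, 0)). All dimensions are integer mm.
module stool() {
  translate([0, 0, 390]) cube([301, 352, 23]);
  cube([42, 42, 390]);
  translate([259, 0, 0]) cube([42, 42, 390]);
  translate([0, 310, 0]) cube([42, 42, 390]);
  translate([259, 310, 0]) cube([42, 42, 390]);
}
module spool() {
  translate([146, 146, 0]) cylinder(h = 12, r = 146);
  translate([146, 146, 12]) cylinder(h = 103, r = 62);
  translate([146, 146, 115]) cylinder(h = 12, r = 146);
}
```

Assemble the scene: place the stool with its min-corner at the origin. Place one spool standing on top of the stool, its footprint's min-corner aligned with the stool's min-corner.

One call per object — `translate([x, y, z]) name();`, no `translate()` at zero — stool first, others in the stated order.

stool();
translate([0, 0, 413]) spool();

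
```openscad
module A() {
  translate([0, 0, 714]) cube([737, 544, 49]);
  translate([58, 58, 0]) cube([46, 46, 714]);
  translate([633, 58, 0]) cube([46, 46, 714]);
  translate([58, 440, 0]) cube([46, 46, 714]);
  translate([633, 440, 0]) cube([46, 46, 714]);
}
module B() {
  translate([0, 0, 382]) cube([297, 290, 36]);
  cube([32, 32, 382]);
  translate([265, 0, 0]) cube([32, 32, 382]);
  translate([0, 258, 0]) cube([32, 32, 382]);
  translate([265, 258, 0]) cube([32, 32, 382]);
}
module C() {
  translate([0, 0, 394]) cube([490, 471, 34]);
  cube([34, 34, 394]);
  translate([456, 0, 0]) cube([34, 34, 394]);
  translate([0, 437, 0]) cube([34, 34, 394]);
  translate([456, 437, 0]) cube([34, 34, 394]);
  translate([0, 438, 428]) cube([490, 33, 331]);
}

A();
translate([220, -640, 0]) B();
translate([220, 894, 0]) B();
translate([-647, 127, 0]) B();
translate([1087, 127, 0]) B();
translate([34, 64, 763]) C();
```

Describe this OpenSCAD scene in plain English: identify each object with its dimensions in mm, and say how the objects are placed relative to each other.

A is a table: top 737 mm (x) × 544 mm (y), 49 mm thick, upper face at z = 763 mm, on four 46×46 mm square legs, each inset 58 mm from the nearest pair of top edges, running from z = 0 to the bottom of the top.

B is a four-legged stool. The seat is a 297×290×36 mm slab whose top surface is at z = 418 mm; four square legs, each 32×32 mm in cross-section, run from the floor (z = 0) to the underside of the seat, each flush with a corner of the seat.

C is a chair: 490×471 mm seat, 34 mm thick, top at z = 428 mm, on four 34 mm square corner legs flush with the seat edges. A 33 mm thick backrest slab spans the full seat width, extending 331 mm above the seat top, its back face flush with the seat's +y edge.

Four stools sit around the table at the −y, +y, −x, +x sides. The chair is on top of the table.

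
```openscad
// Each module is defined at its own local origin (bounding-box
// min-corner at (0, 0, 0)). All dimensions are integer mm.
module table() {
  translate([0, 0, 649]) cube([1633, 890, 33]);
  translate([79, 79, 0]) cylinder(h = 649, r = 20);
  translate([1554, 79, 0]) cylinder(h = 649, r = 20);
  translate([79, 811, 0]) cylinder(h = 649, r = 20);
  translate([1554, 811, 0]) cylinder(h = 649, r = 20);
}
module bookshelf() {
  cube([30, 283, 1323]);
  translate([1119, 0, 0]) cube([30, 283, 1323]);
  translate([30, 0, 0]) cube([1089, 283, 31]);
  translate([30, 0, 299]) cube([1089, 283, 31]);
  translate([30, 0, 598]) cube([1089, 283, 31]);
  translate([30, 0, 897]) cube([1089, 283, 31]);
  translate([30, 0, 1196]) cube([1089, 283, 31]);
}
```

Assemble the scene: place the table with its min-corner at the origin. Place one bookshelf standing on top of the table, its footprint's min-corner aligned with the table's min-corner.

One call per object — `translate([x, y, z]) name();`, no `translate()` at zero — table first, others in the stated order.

table();
translate([0, 0, 682]) bookshelf();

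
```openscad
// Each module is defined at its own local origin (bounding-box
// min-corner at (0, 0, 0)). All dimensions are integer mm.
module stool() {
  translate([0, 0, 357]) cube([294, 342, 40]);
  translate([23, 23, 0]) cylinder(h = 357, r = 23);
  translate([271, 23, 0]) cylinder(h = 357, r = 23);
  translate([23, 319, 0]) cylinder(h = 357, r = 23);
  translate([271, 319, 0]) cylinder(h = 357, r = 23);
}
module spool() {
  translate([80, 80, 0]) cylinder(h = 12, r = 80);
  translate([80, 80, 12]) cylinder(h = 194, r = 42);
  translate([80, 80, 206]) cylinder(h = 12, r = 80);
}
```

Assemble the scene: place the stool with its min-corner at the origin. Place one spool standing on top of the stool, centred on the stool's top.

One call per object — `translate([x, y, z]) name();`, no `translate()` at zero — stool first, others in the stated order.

stool();
translate([67, 91, 397]) spool();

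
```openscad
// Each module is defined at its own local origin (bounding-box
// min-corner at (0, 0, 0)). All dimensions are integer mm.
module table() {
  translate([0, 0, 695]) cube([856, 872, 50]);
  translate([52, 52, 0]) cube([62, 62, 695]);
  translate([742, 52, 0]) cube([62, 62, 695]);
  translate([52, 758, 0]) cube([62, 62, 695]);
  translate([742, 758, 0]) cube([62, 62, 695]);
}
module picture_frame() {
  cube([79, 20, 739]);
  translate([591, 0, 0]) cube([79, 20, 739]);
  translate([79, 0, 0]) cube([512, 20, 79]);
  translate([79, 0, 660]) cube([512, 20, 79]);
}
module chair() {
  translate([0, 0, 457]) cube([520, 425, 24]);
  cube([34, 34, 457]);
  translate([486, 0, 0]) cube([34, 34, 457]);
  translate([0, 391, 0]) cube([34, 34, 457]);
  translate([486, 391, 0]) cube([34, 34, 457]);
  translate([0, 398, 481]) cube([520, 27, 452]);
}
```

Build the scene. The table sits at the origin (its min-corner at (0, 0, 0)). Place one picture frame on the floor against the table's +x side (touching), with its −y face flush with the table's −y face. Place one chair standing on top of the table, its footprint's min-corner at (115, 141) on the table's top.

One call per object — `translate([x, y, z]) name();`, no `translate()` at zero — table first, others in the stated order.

table();
translate([856, 0, 0]) picture_frame();
translate([115, 141, 745]) chair();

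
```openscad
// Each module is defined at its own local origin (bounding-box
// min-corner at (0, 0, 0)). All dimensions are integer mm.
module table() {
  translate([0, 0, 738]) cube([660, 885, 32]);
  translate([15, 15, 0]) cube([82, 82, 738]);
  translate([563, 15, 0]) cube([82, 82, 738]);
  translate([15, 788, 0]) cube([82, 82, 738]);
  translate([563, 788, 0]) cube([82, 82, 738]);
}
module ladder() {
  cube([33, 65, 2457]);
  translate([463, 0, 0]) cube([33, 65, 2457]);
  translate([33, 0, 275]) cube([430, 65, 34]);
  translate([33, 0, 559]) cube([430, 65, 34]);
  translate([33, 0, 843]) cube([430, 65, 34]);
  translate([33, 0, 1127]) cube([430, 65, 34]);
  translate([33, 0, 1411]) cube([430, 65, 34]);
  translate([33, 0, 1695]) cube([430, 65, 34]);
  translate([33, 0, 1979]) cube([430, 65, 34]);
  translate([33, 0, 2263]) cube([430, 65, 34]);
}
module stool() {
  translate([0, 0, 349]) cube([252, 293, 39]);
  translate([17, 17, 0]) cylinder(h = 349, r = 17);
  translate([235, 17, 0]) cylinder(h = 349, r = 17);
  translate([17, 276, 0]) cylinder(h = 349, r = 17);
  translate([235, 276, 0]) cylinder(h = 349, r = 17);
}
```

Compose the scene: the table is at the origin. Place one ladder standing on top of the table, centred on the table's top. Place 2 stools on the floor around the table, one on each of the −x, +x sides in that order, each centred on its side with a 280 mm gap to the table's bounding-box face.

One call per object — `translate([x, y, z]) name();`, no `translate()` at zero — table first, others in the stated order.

table();
translate([82, 410, 770]) ladder();
translate([-532, 296, 0]) stool();
translate([940, 296, 0]) stool();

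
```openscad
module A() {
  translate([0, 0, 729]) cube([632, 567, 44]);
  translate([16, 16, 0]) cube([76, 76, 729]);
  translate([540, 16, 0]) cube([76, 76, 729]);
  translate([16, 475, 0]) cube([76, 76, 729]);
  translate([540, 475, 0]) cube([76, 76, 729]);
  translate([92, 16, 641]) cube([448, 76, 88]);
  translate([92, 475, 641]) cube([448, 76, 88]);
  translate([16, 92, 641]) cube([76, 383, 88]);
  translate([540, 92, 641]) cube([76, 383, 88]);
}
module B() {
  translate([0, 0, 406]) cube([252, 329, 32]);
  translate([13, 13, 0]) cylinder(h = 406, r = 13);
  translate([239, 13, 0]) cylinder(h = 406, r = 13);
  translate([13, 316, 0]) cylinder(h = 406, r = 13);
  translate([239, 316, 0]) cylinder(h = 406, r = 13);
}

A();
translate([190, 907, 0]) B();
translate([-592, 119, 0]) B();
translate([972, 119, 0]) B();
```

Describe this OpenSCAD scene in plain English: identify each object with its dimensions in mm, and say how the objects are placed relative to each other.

A is a rectangular dining table. The top is 632×567×44 mm with its upper surface at z = 773 mm. It stands on four 76×76 mm square legs, each inset 16 mm from the nearest pair of top edges, running from the floor to the underside of the top. Four apron rails, 76 mm thick and 88 mm tall, run between adjacent legs with their top edges flush with the underside of the top and their outer faces flush with the legs' outer faces.

B is a four-legged stool. The seat is a 252×329×32 mm slab whose top surface is at z = 438 mm; four round legs, each 26 mm in diameter, run from the floor (z = 0) to the underside of the seat, each leg's axis is inset half a diameter from the nearest pair of seat edges (so the leg's bounding box is flush with the corner).

Three stools sit around the table at the +y, −x, +x sides.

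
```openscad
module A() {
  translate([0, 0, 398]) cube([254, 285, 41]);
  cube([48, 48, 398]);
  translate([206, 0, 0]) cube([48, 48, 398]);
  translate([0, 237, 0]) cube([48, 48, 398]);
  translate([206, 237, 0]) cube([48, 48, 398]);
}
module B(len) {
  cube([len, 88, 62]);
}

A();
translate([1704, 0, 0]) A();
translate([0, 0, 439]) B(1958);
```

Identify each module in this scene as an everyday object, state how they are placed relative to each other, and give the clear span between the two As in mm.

A is a stool. B is a beam. A beam spans the tops of two stools. The clear span between the two stools is 1450 mm.

Second stool starts at x = 1704; first ends at x = 254; clear span = 1704 − 254 = 1450 mm.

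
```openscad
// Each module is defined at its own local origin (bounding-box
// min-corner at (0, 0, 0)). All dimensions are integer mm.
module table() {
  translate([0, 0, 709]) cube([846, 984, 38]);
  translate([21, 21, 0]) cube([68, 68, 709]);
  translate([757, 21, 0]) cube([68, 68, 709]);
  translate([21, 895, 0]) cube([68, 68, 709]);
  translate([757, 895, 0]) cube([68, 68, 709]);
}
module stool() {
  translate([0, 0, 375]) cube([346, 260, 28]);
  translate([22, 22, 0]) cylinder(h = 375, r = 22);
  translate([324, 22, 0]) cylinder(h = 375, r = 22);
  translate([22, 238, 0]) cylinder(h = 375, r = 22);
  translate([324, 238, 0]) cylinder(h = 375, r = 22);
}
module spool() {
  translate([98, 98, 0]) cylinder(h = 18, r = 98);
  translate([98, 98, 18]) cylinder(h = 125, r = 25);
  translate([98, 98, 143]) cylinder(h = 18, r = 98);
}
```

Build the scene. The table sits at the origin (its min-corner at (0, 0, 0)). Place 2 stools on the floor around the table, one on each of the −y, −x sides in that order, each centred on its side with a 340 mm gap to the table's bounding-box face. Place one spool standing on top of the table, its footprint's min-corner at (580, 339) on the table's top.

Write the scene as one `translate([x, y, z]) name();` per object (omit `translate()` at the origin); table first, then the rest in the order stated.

table();
translate([250, -600, 0]) stool();
translate([-686, 362, 0]) stool();
translate([580, 339, 747]) spool();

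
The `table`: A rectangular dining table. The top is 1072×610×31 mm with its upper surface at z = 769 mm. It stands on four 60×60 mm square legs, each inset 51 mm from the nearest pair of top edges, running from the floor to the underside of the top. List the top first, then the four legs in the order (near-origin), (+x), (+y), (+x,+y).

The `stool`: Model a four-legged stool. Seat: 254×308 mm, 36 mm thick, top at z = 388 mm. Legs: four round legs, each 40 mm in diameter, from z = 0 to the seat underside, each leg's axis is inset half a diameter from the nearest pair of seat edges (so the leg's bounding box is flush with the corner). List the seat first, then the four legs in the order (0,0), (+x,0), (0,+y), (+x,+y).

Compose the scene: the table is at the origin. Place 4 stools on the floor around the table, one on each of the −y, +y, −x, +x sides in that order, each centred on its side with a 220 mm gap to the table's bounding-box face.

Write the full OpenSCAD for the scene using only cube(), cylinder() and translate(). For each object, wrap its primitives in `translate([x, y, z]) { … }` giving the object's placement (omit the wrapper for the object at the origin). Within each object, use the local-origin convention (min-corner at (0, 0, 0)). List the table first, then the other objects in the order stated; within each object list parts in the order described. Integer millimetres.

translate([0, 0, 738]) cube([1072, 610, 31]);
translate([51, 51, 0]) cube([60, 60, 738]);
translate([961, 51, 0]) cube([60, 60, 738]);
translate([51, 499, 0]) cube([60, 60, 738]);
translate([961, 499, 0]) cube([60, 60, 738]);
translate([409, -528, 0]) {
  translate([0, 0, 352]) cube([254, 308, 36]);
  translate([20, 20, 0]) cylinder(h = 352, r = 20);
  translate([234, 20, 0]) cylinder(h = 352, r = 20);
  translate([20, 288, 0]) cylinder(h = 352, r = 20);
  translate([234, 288, 0]) cylinder(h = 352, r = 20);
}
translate([409, 830, 0]) {
  translate([0, 0, 352]) cube([254, 308, 36]);
  translate([20, 20, 0]) cylinder(h = 352, r = 20);
  translate([234, 20, 0]) cylinder(h = 352, r = 20);
  translate([20, 288, 0]) cylinder(h = 352, r = 20);
  translate([234, 288, 0]) cylinder(h = 352, r = 20);
}
translate([-474, 151, 0]) {
  translate([0, 0, 352]) cube([254, 308, 36]);
  translate([20, 20, 0]) cylinder(h = 352, r = 20);
  translate([234, 20, 0]) cylinder(h = 352, r = 20);
  translate([20, 288, 0]) cylinder(h = 352, r = 20);
  translate([234, 288, 0]) cylinder(h = 352, r = 20);
}
translate([1292, 151, 0]) {
  translate([0, 0, 352]) cube([254, 308, 36]);
  translate([20, 20, 0]) cylinder(h = 352, r = 20);
  translate([234, 20, 0]) cylinder(h = 352, r = 20);
  translate([20, 288, 0]) cylinder(h = 352, r = 20);
  translate([234, 288, 0]) cylinder(h = 352, r = 20);
}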